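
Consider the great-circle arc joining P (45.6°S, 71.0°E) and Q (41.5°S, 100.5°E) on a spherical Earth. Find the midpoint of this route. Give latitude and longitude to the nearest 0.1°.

Write both endpoints as unit vectors p₁, p₂ with components (cos φ cos λ, cos φ sin λ, sin φ).
The central angle between the endpoints is δ = arccos(p₁·p₂) ≈ 0.378 rad (21.6°).
Interpolate at f = 1/2 with slerp weights a = sin((1−f)δ)/sin δ ≈ 0.509, b = sin(fδ)/sin δ ≈ 0.509.
p = a·p₁ + b·p₂ ≈ (0.046, 0.712, -0.701); φ = arcsin(p_z) ≈ -44.51°, λ = atan2(p_y, p_x) ≈ 86.26°.

≈ (44.5°S, 86.3°E)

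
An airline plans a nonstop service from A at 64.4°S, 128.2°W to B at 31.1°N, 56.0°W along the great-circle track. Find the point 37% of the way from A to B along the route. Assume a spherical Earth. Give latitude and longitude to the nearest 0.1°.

Write both endpoints as unit vectors p₁, p₂ with components (cos φ cos λ, cos φ sin λ, sin φ).
The central angle between the endpoints is δ = arccos(p₁·p₂) ≈ 1.931 rad (110.7°).
Interpolate at f = 0.37 with slerp weights a = sin((1−f)δ)/sin δ ≈ 1.002, b = sin(fδ)/sin δ ≈ 0.700.
p = a·p₁ + b·p₂ ≈ (0.067, -0.837, -0.542); φ = arcsin(p_z) ≈ -32.84°, λ = atan2(p_y, p_x) ≈ -85.39°.

≈ 32.8°S, 85.4°W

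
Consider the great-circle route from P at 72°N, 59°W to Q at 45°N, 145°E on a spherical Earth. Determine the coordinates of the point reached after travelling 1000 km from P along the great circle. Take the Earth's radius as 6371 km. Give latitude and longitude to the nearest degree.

Convert each endpoint to a unit vector on the sphere (x = cos φ cos λ, y = cos φ sin λ, z = sin φ).
The central angle between the endpoints is δ = arccos(p₁·p₂) ≈ 1.078 rad (61.8°). The total great-circle distance is δ·R ≈ 1.078 × 6371 ≈ 6869 km, so the target fraction is f = 1000/6869 ≈ 0.146.
Interpolate at f ≈ 0.146 with slerp weights a = sin((1−f)δ)/sin δ ≈ 0.904, b = sin(fδ)/sin δ ≈ 0.177.
p = a·p₁ + b·p₂ ≈ (0.041, -0.167, 0.985); φ = arcsin(p_z) ≈ 80.07°, λ = atan2(p_y, p_x) ≈ -76.21°.

≈ 80°N, 76°W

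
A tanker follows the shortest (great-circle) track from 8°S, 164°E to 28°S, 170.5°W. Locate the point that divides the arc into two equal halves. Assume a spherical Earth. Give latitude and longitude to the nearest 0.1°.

Write both endpoints as unit vectors p₁, p₂ with components (cos φ cos λ, cos φ sin λ, sin φ).
The central angle between the endpoints is δ = arccos(p₁·p₂) ≈ 0.546 rad (31.3°).
Interpolate at f = 1/2 with slerp weights a = sin((1−f)δ)/sin δ ≈ 0.519, b = sin(fδ)/sin δ ≈ 0.519.
p = a·p₁ + b·p₂ ≈ (-0.946, 0.066, -0.316); φ = arcsin(p_z) ≈ -18.42°, λ = atan2(p_y, p_x) ≈ 176.01°.

≈ 18.4°S, 176.0°E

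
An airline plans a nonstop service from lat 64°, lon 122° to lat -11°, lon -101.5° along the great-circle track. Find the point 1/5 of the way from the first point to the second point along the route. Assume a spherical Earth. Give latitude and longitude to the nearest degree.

≈ lat 69°, lon -177°

From cos δ = sin φ₁ sin φ₂ + cos φ₁ cos φ₂ cos Δλ, the central angle is δ ≈ 2.076 rad (118.9°).
Interpolate at f = 1/5 with slerp weights a = sin((1−f)δ)/sin δ ≈ 1.138, b = sin(fδ)/sin δ ≈ 0.461.
p = a·p₁ + b·p₂ ≈ (-0.355, -0.020, 0.935); φ = arcsin(p_z) ≈ 69.20°, λ = atan2(p_y, p_x) ≈ -176.74°.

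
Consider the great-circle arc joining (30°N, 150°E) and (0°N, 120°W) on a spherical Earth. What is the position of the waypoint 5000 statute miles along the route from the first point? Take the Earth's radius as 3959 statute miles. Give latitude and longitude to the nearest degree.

≈ (9°N, 135°W)

Write both endpoints as unit vectors p₁, p₂ with components (cos φ cos λ, cos φ sin λ, sin φ).
The central angle between the endpoints is δ = arccos(p₁·p₂) ≈ 1.571 rad (90.0°). The total great-circle distance is δ·R ≈ 1.571 × 3959 ≈ 6219 mi, so the target fraction is f = 5000/6219 ≈ 0.804.
Interpolate at f ≈ 0.804 with slerp weights a = sin((1−f)δ)/sin δ ≈ 0.303, b = sin(fδ)/sin δ ≈ 0.953.
p = a·p₁ + b·p₂ ≈ (-0.704, -0.694, 0.152); φ = arcsin(p_z) ≈ 8.71°, λ = atan2(p_y, p_x) ≈ -135.40°.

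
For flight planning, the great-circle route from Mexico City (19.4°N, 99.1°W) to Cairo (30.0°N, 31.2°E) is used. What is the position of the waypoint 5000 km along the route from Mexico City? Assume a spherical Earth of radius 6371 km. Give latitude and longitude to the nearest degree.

≈ 45°N, 54°W

The haversine formula gives a central angle δ ≈ 1.941 rad (111.2°) between the endpoints. The total great-circle distance is δ·R ≈ 1.941 × 6371 ≈ 12369 km, so the target fraction is f = 5000/12369 ≈ 0.404.
Interpolate at f ≈ 0.404 with slerp weights a = sin((1−f)δ)/sin δ ≈ 0.982, b = sin(fδ)/sin δ ≈ 0.758.
p = a·p₁ + b·p₂ ≈ (0.415, -0.575, 0.705); φ = arcsin(p_z) ≈ 44.86°, λ = atan2(p_y, p_x) ≈ -54.15°.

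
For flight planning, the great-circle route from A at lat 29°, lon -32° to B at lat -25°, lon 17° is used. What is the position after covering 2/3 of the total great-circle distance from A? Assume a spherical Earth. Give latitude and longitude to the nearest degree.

≈ lat -7°, lon 1°

Write both endpoints as unit vectors p₁, p₂ with components (cos φ cos λ, cos φ sin λ, sin φ).
The central angle between the endpoints is δ = arccos(p₁·p₂) ≈ 1.250 rad (71.6°).
Interpolate at f = 2/3 with slerp weights a = sin((1−f)δ)/sin δ ≈ 0.427, b = sin(fδ)/sin δ ≈ 0.780.
p = a·p₁ + b·p₂ ≈ (0.992, 0.009, -0.123); φ = arcsin(p_z) ≈ -7.06°, λ = atan2(p_y, p_x) ≈ 0.52°.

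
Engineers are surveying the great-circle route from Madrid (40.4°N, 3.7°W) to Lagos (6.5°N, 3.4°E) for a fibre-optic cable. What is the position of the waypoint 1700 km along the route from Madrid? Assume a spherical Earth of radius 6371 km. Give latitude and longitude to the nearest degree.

Convert each endpoint to a unit vector on the sphere (x = cos φ cos λ, y = cos φ sin λ, z = sin φ).
The central angle between the endpoints is δ = arccos(p₁·p₂) ≈ 0.602 rad (34.5°). The total great-circle distance is δ·R ≈ 0.602 × 6371 ≈ 3835 km, so the target fraction is f = 1700/3835 ≈ 0.443.
Interpolate at f ≈ 0.443 with slerp weights a = sin((1−f)δ)/sin δ ≈ 0.581, b = sin(fδ)/sin δ ≈ 0.466.
p = a·p₁ + b·p₂ ≈ (0.903, -0.001, 0.429); φ = arcsin(p_z) ≈ 25.41°, λ = atan2(p_y, p_x) ≈ -0.07°.

≈ (25°N, 0°E)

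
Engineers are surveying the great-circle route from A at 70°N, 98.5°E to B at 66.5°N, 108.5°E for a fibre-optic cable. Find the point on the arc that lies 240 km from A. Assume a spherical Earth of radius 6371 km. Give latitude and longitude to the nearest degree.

≈ 69°N, 103°E

Write both endpoints as unit vectors p₁, p₂ with components (cos φ cos λ, cos φ sin λ, sin φ).
The central angle between the endpoints is δ = arccos(p₁·p₂) ≈ 0.089 rad (5.1°). The total great-circle distance is δ·R ≈ 0.089 × 6371 ≈ 566 km, so the target fraction is f = 240/566 ≈ 0.424.
Interpolate at f ≈ 0.424 with slerp weights a = sin((1−f)δ)/sin δ ≈ 0.576, b = sin(fδ)/sin δ ≈ 0.425.
p = a·p₁ + b·p₂ ≈ (-0.083, 0.356, 0.931); φ = arcsin(p_z) ≈ 68.59°, λ = atan2(p_y, p_x) ≈ 103.12°.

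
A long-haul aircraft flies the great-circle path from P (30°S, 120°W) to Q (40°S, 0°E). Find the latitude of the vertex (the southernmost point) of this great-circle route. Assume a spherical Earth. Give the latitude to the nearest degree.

The great circle lies in the plane with unit normal n̂ = (p₁ × p₂)/|p₁ × p₂|.
Here n̂_z ≈ +0.575; the vertex latitude is φ_max = arccos|n̂_z| ≈ 54.9°.
Check via Clairaut: cos φ_max = |cos φ₁| · sin C = cos(30.0°)·sin(138.4°) ≈ 0.575, again giving ≈ 54.9°.

≈ 55°S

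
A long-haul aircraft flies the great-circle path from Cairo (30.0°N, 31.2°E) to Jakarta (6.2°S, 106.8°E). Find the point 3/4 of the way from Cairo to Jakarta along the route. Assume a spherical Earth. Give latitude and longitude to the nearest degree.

Convert each endpoint to a unit vector on the sphere (x = cos φ cos λ, y = cos φ sin λ, z = sin φ).
The central angle between the endpoints is δ = arccos(p₁·p₂) ≈ 1.410 rad (80.8°).
Interpolate at f = 3/4 with slerp weights a = sin((1−f)δ)/sin δ ≈ 0.350, b = sin(fδ)/sin δ ≈ 0.883.
p = a·p₁ + b·p₂ ≈ (0.006, 0.997, 0.080); φ = arcsin(p_z) ≈ 4.56°, λ = atan2(p_y, p_x) ≈ 89.68°.

≈ 5°N, 90°E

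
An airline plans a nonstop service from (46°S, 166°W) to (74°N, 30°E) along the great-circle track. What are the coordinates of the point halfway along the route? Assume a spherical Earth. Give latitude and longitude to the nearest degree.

≈ (29°N, 176°W)

Write both endpoints as unit vectors p₁, p₂ with components (cos φ cos λ, cos φ sin λ, sin φ).
The central angle between the endpoints is δ = arccos(p₁·p₂) ≈ 2.637 rad (151.1°).
Interpolate at f = 1/2 with slerp weights a = sin((1−f)δ)/sin δ ≈ 2.004, b = sin(fδ)/sin δ ≈ 2.004.
p = a·p₁ + b·p₂ ≈ (-0.872, -0.061, 0.485); φ = arcsin(p_z) ≈ 29.00°, λ = atan2(p_y, p_x) ≈ -176.03°.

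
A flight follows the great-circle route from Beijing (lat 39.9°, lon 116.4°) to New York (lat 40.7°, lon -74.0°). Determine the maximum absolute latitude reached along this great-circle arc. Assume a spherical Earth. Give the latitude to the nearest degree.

The great circle lies in the plane with unit normal n̂ = (p₁ × p₂)/|p₁ × p₂|.
Here n̂_z ≈ +0.106; the vertex latitude is φ_max = arccos|n̂_z| ≈ 83.9°.
Check via Clairaut: cos φ_max = |cos φ₁| · sin C = cos(39.9°)·sin(8.0°) ≈ 0.106, again giving ≈ 83.9°.

≈ 84°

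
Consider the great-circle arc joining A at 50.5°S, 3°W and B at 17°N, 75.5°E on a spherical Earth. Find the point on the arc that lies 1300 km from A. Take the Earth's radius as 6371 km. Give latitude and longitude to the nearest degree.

From cos δ = sin φ₁ sin φ₂ + cos φ₁ cos φ₂ cos Δλ, the central angle is δ ≈ 1.675 rad (96.0°). The total great-circle distance is δ·R ≈ 1.675 × 6371 ≈ 10673 km, so the target fraction is f = 1300/10673 ≈ 0.122.
Interpolate at f ≈ 0.122 with slerp weights a = sin((1−f)δ)/sin δ ≈ 1.001, b = sin(fδ)/sin δ ≈ 0.204.
p = a·p₁ + b·p₂ ≈ (0.684, 0.155, -0.712); φ = arcsin(p_z) ≈ -45.43°, λ = atan2(p_y, p_x) ≈ 12.79°.

≈ 45°S, 13°E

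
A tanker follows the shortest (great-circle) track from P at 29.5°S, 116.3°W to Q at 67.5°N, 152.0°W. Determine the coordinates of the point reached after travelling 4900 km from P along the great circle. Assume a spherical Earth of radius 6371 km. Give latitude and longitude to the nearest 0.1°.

Convert each endpoint to a unit vector on the sphere (x = cos φ cos λ, y = cos φ sin λ, z = sin φ).
The central angle between the endpoints is δ = arccos(p₁·p₂) ≈ 1.756 rad (100.6°). The total great-circle distance is δ·R ≈ 1.756 × 6371 ≈ 11189 km, so the target fraction is f = 4900/11189 ≈ 0.438.
Interpolate at f ≈ 0.438 with slerp weights a = sin((1−f)δ)/sin δ ≈ 0.849, b = sin(fδ)/sin δ ≈ 0.708.
p = a·p₁ + b·p₂ ≈ (-0.567, -0.790, 0.236); φ = arcsin(p_z) ≈ 13.63°, λ = atan2(p_y, p_x) ≈ -125.66°.

≈ 13.6°N, 125.7°W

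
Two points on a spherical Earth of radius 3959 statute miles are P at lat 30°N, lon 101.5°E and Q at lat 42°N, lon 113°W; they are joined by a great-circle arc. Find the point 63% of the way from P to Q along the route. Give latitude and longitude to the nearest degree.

≈ lat 67°N, lon 165°W

The haversine formula gives a central angle δ ≈ 1.768 rad (101.3°) between the endpoints.
Interpolate at f = 0.63 with slerp weights a = sin((1−f)δ)/sin δ ≈ 0.620, b = sin(fδ)/sin δ ≈ 0.915.
p = a·p₁ + b·p₂ ≈ (-0.373, -0.099, 0.923); φ = arcsin(p_z) ≈ 67.30°, λ = atan2(p_y, p_x) ≈ -165.07°.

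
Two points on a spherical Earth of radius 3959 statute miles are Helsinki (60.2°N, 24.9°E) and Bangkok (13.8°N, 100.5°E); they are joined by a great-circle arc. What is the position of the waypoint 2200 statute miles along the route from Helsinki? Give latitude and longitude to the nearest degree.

The haversine formula gives a central angle δ ≈ 1.238 rad (70.9°) between the endpoints. The total great-circle distance is δ·R ≈ 1.238 × 3959 ≈ 4900 mi, so the target fraction is f = 2200/4900 ≈ 0.449.
Interpolate at f ≈ 0.449 with slerp weights a = sin((1−f)δ)/sin δ ≈ 0.667, b = sin(fδ)/sin δ ≈ 0.558.
p = a·p₁ + b·p₂ ≈ (0.202, 0.673, 0.712); φ = arcsin(p_z) ≈ 45.39°, λ = atan2(p_y, p_x) ≈ 73.29°.

≈ 45°N, 73°E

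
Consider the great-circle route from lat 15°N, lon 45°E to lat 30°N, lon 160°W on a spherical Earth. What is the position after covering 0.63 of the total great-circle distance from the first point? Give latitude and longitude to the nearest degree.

The haversine formula gives a central angle δ ≈ 2.251 rad (129.0°) between the endpoints.
Interpolate at f = 0.63 with slerp weights a = sin((1−f)δ)/sin δ ≈ 0.951, b = sin(fδ)/sin δ ≈ 1.271.
p = a·p₁ + b·p₂ ≈ (-0.385, 0.273, 0.882); φ = arcsin(p_z) ≈ 61.85°, λ = atan2(p_y, p_x) ≈ 144.59°.

≈ lat 62°N, lon 145°E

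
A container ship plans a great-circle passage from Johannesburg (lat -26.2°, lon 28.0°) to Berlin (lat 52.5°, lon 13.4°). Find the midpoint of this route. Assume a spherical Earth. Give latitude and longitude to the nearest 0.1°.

Convert each endpoint to a unit vector on the sphere (x = cos φ cos λ, y = cos φ sin λ, z = sin φ).
The central angle between the endpoints is δ = arccos(p₁·p₂) ≈ 1.392 rad (79.7°).
Interpolate at f = 1/2 with slerp weights a = sin((1−f)δ)/sin δ ≈ 0.651, b = sin(fδ)/sin δ ≈ 0.651.
p = a·p₁ + b·p₂ ≈ (0.902, 0.366, 0.229); φ = arcsin(p_z) ≈ 13.25°, λ = atan2(p_y, p_x) ≈ 22.11°.

≈ lat 13.2°, lon 22.1°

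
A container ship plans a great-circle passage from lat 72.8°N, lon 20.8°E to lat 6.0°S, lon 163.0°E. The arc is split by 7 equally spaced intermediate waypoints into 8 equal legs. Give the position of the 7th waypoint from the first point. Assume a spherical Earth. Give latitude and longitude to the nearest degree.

≈ lat 7°N, lon 160°E

From cos δ = sin φ₁ sin φ₂ + cos φ₁ cos φ₂ cos Δλ, the central angle is δ ≈ 1.909 rad (109.4°).
Interpolate at f = 7/8 with slerp weights a = sin((1−f)δ)/sin δ ≈ 0.251, b = sin(fδ)/sin δ ≈ 1.055.
p = a·p₁ + b·p₂ ≈ (-0.934, 0.333, 0.129); φ = arcsin(p_z) ≈ 7.42°, λ = atan2(p_y, p_x) ≈ 160.37°.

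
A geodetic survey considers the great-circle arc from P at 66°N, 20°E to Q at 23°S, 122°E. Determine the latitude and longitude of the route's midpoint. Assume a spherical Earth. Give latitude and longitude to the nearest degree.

≈ 29°N, 97°E

Write both endpoints as unit vectors p₁, p₂ with components (cos φ cos λ, cos φ sin λ, sin φ).
The central angle between the endpoints is δ = arccos(p₁·p₂) ≈ 2.021 rad (115.8°).
Interpolate at f = 1/2 with slerp weights a = sin((1−f)δ)/sin δ ≈ 0.941, b = sin(fδ)/sin δ ≈ 0.941.
p = a·p₁ + b·p₂ ≈ (-0.099, 0.865, 0.492); φ = arcsin(p_z) ≈ 29.45°, λ = atan2(p_y, p_x) ≈ 96.55°.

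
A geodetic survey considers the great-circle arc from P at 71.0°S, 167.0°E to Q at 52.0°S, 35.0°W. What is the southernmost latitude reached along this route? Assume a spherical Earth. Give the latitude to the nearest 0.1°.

The great circle lies in the plane with unit normal n̂ = (p₁ × p₂)/|p₁ × p₂|.
Here n̂_z ≈ +0.091; the vertex latitude is φ_max = arccos|n̂_z| ≈ 84.8°.
Check via Clairaut: cos φ_max = |cos φ₁| · sin C = cos(71.0°)·sin(163.8°) ≈ 0.091, again giving ≈ 84.8°.

≈ 84.8°S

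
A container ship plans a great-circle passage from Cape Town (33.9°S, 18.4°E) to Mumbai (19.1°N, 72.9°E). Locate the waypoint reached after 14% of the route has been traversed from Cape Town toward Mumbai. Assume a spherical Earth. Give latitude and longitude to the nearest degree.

≈ 27°S, 28°E

Write both endpoints as unit vectors p₁, p₂ with components (cos φ cos λ, cos φ sin λ, sin φ).
The central angle between the endpoints is δ = arccos(p₁·p₂) ≈ 1.294 rad (74.2°).
Interpolate at f = 0.14 with slerp weights a = sin((1−f)δ)/sin δ ≈ 0.932, b = sin(fδ)/sin δ ≈ 0.187.
p = a·p₁ + b·p₂ ≈ (0.786, 0.413, -0.459); φ = arcsin(p_z) ≈ -27.31°, λ = atan2(p_y, p_x) ≈ 27.73°.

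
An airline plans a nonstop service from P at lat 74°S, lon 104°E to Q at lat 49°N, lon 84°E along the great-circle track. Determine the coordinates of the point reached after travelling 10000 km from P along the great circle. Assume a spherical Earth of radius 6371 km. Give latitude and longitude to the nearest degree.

Convert each endpoint to a unit vector on the sphere (x = cos φ cos λ, y = cos φ sin λ, z = sin φ).
The central angle between the endpoints is δ = arccos(p₁·p₂) ≈ 2.160 rad (123.7°). The total great-circle distance is δ·R ≈ 2.160 × 6371 ≈ 13760 km, so the target fraction is f = 10000/13760 ≈ 0.727.
Interpolate at f ≈ 0.727 with slerp weights a = sin((1−f)δ)/sin δ ≈ 0.669, b = sin(fδ)/sin δ ≈ 1.203.
p = a·p₁ + b·p₂ ≈ (0.038, 0.964, 0.264); φ = arcsin(p_z) ≈ 15.32°, λ = atan2(p_y, p_x) ≈ 87.75°.

≈ lat 15°N, lon 88°E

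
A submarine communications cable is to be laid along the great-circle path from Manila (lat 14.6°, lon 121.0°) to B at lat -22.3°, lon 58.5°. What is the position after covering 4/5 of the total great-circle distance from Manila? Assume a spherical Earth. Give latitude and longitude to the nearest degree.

≈ lat -16°, lon 72°

The haversine formula gives a central angle δ ≈ 1.247 rad (71.5°) between the endpoints.
Interpolate at f = 4/5 with slerp weights a = sin((1−f)δ)/sin δ ≈ 0.260, b = sin(fδ)/sin δ ≈ 0.886.
p = a·p₁ + b·p₂ ≈ (0.299, 0.915, -0.271); φ = arcsin(p_z) ≈ -15.70°, λ = atan2(p_y, p_x) ≈ 71.93°.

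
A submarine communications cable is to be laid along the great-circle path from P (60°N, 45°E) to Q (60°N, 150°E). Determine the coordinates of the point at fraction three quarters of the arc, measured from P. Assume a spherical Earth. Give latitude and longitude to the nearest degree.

Convert each endpoint to a unit vector on the sphere (x = cos φ cos λ, y = cos φ sin λ, z = sin φ).
The central angle between the endpoints is δ = arccos(p₁·p₂) ≈ 0.816 rad (46.7°).
Interpolate at f = 3/4 with slerp weights a = sin((1−f)δ)/sin δ ≈ 0.278, b = sin(fδ)/sin δ ≈ 0.789.
p = a·p₁ + b·p₂ ≈ (-0.243, 0.295, 0.924); φ = arcsin(p_z) ≈ 67.50°, λ = atan2(p_y, p_x) ≈ 129.45°.

≈ (67°N, 129°E)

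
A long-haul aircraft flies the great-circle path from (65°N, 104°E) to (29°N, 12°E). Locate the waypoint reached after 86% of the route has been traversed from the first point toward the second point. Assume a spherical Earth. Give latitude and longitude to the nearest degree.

Write both endpoints as unit vectors p₁, p₂ with components (cos φ cos λ, cos φ sin λ, sin φ).
The central angle between the endpoints is δ = arccos(p₁·p₂) ≈ 1.130 rad (64.8°).
Interpolate at f = 0.86 with slerp weights a = sin((1−f)δ)/sin δ ≈ 0.174, b = sin(fδ)/sin δ ≈ 0.913.
p = a·p₁ + b·p₂ ≈ (0.763, 0.237, 0.601); φ = arcsin(p_z) ≈ 36.91°, λ = atan2(p_y, p_x) ≈ 17.28°.

≈ (37°N, 17°E)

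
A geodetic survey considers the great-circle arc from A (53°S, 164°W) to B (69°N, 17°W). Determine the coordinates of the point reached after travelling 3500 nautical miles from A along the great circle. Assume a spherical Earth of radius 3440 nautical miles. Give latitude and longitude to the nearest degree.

From cos δ = sin φ₁ sin φ₂ + cos φ₁ cos φ₂ cos Δλ, the central angle is δ ≈ 2.756 rad (157.9°). The total great-circle distance is δ·R ≈ 2.756 × 3440 ≈ 9480 nmi, so the target fraction is f = 3500/9480 ≈ 0.369.
Interpolate at f ≈ 0.369 with slerp weights a = sin((1−f)δ)/sin δ ≈ 2.620, b = sin(fδ)/sin δ ≈ 2.260.
p = a·p₁ + b·p₂ ≈ (-0.741, -0.671, 0.018); φ = arcsin(p_z) ≈ 1.03°, λ = atan2(p_y, p_x) ≈ -137.82°.

≈ (1°N, 138°W)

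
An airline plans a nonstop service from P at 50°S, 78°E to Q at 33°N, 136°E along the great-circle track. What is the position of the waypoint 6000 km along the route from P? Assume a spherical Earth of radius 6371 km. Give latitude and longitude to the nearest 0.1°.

Convert each endpoint to a unit vector on the sphere (x = cos φ cos λ, y = cos φ sin λ, z = sin φ).
The central angle between the endpoints is δ = arccos(p₁·p₂) ≈ 1.703 rad (97.6°). The total great-circle distance is δ·R ≈ 1.703 × 6371 ≈ 10848 km, so the target fraction is f = 6000/10848 ≈ 0.553.
Interpolate at f ≈ 0.553 with slerp weights a = sin((1−f)δ)/sin δ ≈ 0.696, b = sin(fδ)/sin δ ≈ 0.816.
p = a·p₁ + b·p₂ ≈ (-0.399, 0.913, -0.089); φ = arcsin(p_z) ≈ -5.09°, λ = atan2(p_y, p_x) ≈ 113.62°.

≈ 5.1°S, 113.6°E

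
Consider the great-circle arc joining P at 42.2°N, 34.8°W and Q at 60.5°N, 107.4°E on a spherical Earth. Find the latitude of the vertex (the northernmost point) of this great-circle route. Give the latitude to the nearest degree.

≈ 76°N

The great circle lies in the plane with unit normal n̂ = (p₁ × p₂)/|p₁ × p₂|.
Here n̂_z ≈ +0.234; the vertex latitude is φ_max = arccos|n̂_z| ≈ 76.5°.
Check via Clairaut: cos φ_max = |cos φ₁| · sin C = cos(42.2°)·sin(18.4°) ≈ 0.234, again giving ≈ 76.5°.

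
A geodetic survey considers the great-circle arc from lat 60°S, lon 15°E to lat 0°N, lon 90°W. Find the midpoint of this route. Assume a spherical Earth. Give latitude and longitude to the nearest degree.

Convert each endpoint to a unit vector on the sphere (x = cos φ cos λ, y = cos φ sin λ, z = sin φ).
The central angle between the endpoints is δ = arccos(p₁·p₂) ≈ 1.701 rad (97.4°).
Interpolate at f = 1/2 with slerp weights a = sin((1−f)δ)/sin δ ≈ 0.758, b = sin(fδ)/sin δ ≈ 0.758.
p = a·p₁ + b·p₂ ≈ (0.366, -0.660, -0.656); φ = arcsin(p_z) ≈ -41.02°, λ = atan2(p_y, p_x) ≈ -60.98°.

≈ lat 41°S, lon 61°W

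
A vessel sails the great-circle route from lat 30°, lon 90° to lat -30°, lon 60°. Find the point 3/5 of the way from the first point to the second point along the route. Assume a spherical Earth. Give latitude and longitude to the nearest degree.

≈ lat -6°, lon 72°

The haversine formula gives a central angle δ ≈ 1.160 rad (66.5°) between the endpoints.
Interpolate at f = 3/5 with slerp weights a = sin((1−f)δ)/sin δ ≈ 0.488, b = sin(fδ)/sin δ ≈ 0.699.
p = a·p₁ + b·p₂ ≈ (0.303, 0.947, -0.106); φ = arcsin(p_z) ≈ -6.06°, λ = atan2(p_y, p_x) ≈ 72.27°.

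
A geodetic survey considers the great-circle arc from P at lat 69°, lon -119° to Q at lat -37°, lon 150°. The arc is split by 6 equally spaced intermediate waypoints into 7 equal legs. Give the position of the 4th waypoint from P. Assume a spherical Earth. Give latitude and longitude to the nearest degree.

≈ lat 13°, lon 171°

Write both endpoints as unit vectors p₁, p₂ with components (cos φ cos λ, cos φ sin λ, sin φ).
The central angle between the endpoints is δ = arccos(p₁·p₂) ≈ 2.173 rad (124.5°).
Interpolate at f = 4/7 with slerp weights a = sin((1−f)δ)/sin δ ≈ 0.974, b = sin(fδ)/sin δ ≈ 1.149.
p = a·p₁ + b·p₂ ≈ (-0.964, 0.153, 0.218); φ = arcsin(p_z) ≈ 12.59°, λ = atan2(p_y, p_x) ≈ 170.96°.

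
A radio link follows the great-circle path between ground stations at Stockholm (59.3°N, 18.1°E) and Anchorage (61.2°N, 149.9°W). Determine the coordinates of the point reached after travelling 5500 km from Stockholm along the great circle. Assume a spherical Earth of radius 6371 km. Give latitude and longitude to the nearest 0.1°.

Write both endpoints as unit vectors p₁, p₂ with components (cos φ cos λ, cos φ sin λ, sin φ).
The central angle between the endpoints is δ = arccos(p₁·p₂) ≈ 1.032 rad (59.1°). The total great-circle distance is δ·R ≈ 1.032 × 6371 ≈ 6576 km, so the target fraction is f = 5500/6576 ≈ 0.836.
Interpolate at f ≈ 0.836 with slerp weights a = sin((1−f)δ)/sin δ ≈ 0.196, b = sin(fδ)/sin δ ≈ 0.885.
p = a·p₁ + b·p₂ ≈ (-0.274, -0.183, 0.944); φ = arcsin(p_z) ≈ 70.77°, λ = atan2(p_y, p_x) ≈ -146.28°.

≈ (70.8°N, 146.3°W)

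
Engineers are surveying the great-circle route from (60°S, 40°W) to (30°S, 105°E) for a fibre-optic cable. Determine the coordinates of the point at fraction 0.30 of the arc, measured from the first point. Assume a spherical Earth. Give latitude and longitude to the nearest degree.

The haversine formula gives a central angle δ ≈ 1.492 rad (85.5°) between the endpoints.
Interpolate at f = 0.30 with slerp weights a = sin((1−f)δ)/sin δ ≈ 0.867, b = sin(fδ)/sin δ ≈ 0.434.
p = a·p₁ + b·p₂ ≈ (0.235, 0.084, -0.968); φ = arcsin(p_z) ≈ -75.54°, λ = atan2(p_y, p_x) ≈ 19.78°.

≈ (76°S, 20°E)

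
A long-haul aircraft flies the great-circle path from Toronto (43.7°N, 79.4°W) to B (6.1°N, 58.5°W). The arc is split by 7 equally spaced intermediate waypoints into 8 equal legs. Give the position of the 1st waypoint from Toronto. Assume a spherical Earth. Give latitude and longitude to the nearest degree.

≈ (39°N, 76°W)

Convert each endpoint to a unit vector on the sphere (x = cos φ cos λ, y = cos φ sin λ, z = sin φ).
The central angle between the endpoints is δ = arccos(p₁·p₂) ≈ 0.730 rad (41.8°).
Interpolate at f = 1/8 with slerp weights a = sin((1−f)δ)/sin δ ≈ 0.894, b = sin(fδ)/sin δ ≈ 0.137.
p = a·p₁ + b·p₂ ≈ (0.190, -0.751, 0.632); φ = arcsin(p_z) ≈ 39.21°, λ = atan2(p_y, p_x) ≈ -75.81°.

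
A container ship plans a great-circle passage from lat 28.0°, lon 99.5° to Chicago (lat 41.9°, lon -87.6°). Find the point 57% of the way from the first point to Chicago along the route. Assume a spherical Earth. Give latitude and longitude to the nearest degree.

Convert each endpoint to a unit vector on the sphere (x = cos φ cos λ, y = cos φ sin λ, z = sin φ).
The central angle between the endpoints is δ = arccos(p₁·p₂) ≈ 1.916 rad (109.8°).
Interpolate at f = 0.57 with slerp weights a = sin((1−f)δ)/sin δ ≈ 0.780, b = sin(fδ)/sin δ ≈ 0.943.
p = a·p₁ + b·p₂ ≈ (-0.084, -0.022, 0.996); φ = arcsin(p_z) ≈ 85.00°, λ = atan2(p_y, p_x) ≈ -165.13°.

≈ lat 85°, lon -165°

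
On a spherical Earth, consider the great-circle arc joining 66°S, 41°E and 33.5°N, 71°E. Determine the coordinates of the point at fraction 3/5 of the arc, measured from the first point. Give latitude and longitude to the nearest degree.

≈ 7°S, 63°E

Write both endpoints as unit vectors p₁, p₂ with components (cos φ cos λ, cos φ sin λ, sin φ).
The central angle between the endpoints is δ = arccos(p₁·p₂) ≈ 1.783 rad (102.2°).
Interpolate at f = 3/5 with slerp weights a = sin((1−f)δ)/sin δ ≈ 0.669, b = sin(fδ)/sin δ ≈ 0.897.
p = a·p₁ + b·p₂ ≈ (0.449, 0.886, -0.116); φ = arcsin(p_z) ≈ -6.67°, λ = atan2(p_y, p_x) ≈ 63.12°.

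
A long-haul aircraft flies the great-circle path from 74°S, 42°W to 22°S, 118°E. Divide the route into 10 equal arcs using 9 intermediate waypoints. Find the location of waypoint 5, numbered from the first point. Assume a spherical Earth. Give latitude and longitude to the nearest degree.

≈ 63°S, 110°E

Convert each endpoint to a unit vector on the sphere (x = cos φ cos λ, y = cos φ sin λ, z = sin φ).
The central angle between the endpoints is δ = arccos(p₁·p₂) ≈ 1.451 rad (83.1°).
Interpolate at f = 5/10 with slerp weights a = sin((1−f)δ)/sin δ ≈ 0.668, b = sin(fδ)/sin δ ≈ 0.668.
p = a·p₁ + b·p₂ ≈ (-0.154, 0.424, -0.893); φ = arcsin(p_z) ≈ -63.20°, λ = atan2(p_y, p_x) ≈ 109.97°.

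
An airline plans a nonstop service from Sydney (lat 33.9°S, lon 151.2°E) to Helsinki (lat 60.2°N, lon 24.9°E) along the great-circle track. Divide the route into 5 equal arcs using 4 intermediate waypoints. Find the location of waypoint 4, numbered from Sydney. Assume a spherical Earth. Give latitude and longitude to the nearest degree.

Write both endpoints as unit vectors p₁, p₂ with components (cos φ cos λ, cos φ sin λ, sin φ).
The central angle between the endpoints is δ = arccos(p₁·p₂) ≈ 2.386 rad (136.7°).
Interpolate at f = 4/5 with slerp weights a = sin((1−f)δ)/sin δ ≈ 0.670, b = sin(fδ)/sin δ ≈ 1.376.
p = a·p₁ + b·p₂ ≈ (0.133, 0.556, 0.820); φ = arcsin(p_z) ≈ 55.13°, λ = atan2(p_y, p_x) ≈ 76.56°.

≈ lat 55°N, lon 77°E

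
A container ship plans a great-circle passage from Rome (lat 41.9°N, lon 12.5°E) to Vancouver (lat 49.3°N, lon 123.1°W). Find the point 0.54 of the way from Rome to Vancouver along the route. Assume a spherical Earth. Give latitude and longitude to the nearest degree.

Convert each endpoint to a unit vector on the sphere (x = cos φ cos λ, y = cos φ sin λ, z = sin φ).
The central angle between the endpoints is δ = arccos(p₁·p₂) ≈ 1.411 rad (80.8°).
Interpolate at f = 0.54 with slerp weights a = sin((1−f)δ)/sin δ ≈ 0.612, b = sin(fδ)/sin δ ≈ 0.699.
p = a·p₁ + b·p₂ ≈ (0.196, -0.283, 0.939); φ = arcsin(p_z) ≈ 69.85°, λ = atan2(p_y, p_x) ≈ -55.34°.

≈ lat 70°N, lon 55°W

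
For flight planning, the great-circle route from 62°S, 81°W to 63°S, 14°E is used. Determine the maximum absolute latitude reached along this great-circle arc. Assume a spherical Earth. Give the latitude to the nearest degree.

The great circle lies in the plane with unit normal n̂ = (p₁ × p₂)/|p₁ × p₂|.
Here n̂_z ≈ +0.332; the vertex latitude is φ_max = arccos|n̂_z| ≈ 70.6°.
Check via Clairaut: cos φ_max = |cos φ₁| · sin C = cos(62.0°)·sin(135.1°) ≈ 0.332, again giving ≈ 70.6°.

≈ 71°S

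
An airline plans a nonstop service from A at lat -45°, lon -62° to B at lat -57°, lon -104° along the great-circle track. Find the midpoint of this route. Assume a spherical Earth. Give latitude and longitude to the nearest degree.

≈ lat -53°, lon -80°

The haversine formula gives a central angle δ ≈ 0.497 rad (28.5°) between the endpoints.
Interpolate at f = 1/2 with slerp weights a = sin((1−f)δ)/sin δ ≈ 0.516, b = sin(fδ)/sin δ ≈ 0.516.
p = a·p₁ + b·p₂ ≈ (0.103, -0.595, -0.797); φ = arcsin(p_z) ≈ -52.88°, λ = atan2(p_y, p_x) ≈ -80.15°.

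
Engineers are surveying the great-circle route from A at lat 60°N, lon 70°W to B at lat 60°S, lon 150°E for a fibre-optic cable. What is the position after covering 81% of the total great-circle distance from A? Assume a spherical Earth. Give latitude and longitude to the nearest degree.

≈ lat 42°S, lon 169°W

Write both endpoints as unit vectors p₁, p₂ with components (cos φ cos λ, cos φ sin λ, sin φ).
The central angle between the endpoints is δ = arccos(p₁·p₂) ≈ 2.798 rad (160.3°).
Interpolate at f = 0.81 with slerp weights a = sin((1−f)δ)/sin δ ≈ 1.504, b = sin(fδ)/sin δ ≈ 2.278.
p = a·p₁ + b·p₂ ≈ (-0.729, -0.137, -0.670); φ = arcsin(p_z) ≈ -42.09°, λ = atan2(p_y, p_x) ≈ -169.35°.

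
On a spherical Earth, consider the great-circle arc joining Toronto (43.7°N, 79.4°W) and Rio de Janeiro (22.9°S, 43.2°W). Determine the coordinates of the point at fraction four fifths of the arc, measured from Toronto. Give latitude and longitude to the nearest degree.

≈ 9°S, 50°W

Convert each endpoint to a unit vector on the sphere (x = cos φ cos λ, y = cos φ sin λ, z = sin φ).
The central angle between the endpoints is δ = arccos(p₁·p₂) ≈ 1.299 rad (74.4°).
Interpolate at f = 4/5 with slerp weights a = sin((1−f)δ)/sin δ ≈ 0.267, b = sin(fδ)/sin δ ≈ 0.895.
p = a·p₁ + b·p₂ ≈ (0.636, -0.754, -0.164); φ = arcsin(p_z) ≈ -9.44°, λ = atan2(p_y, p_x) ≈ -49.83°.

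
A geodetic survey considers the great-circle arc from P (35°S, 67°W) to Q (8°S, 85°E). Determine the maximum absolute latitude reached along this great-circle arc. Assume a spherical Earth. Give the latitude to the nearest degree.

≈ 60°S

The great circle lies in the plane with unit normal n̂ = (p₁ × p₂)/|p₁ × p₂|.
Here n̂_z ≈ +0.494; the vertex latitude is φ_max = arccos|n̂_z| ≈ 60.4°.
Check via Clairaut: cos φ_max = |cos φ₁| · sin C = cos(35.0°)·sin(142.9°) ≈ 0.494, again giving ≈ 60.4°.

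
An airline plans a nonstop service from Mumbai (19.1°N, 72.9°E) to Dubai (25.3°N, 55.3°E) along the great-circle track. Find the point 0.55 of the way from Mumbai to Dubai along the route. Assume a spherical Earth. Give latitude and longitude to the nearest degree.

≈ 23°N, 63°E

Convert each endpoint to a unit vector on the sphere (x = cos φ cos λ, y = cos φ sin λ, z = sin φ).
The central angle between the endpoints is δ = arccos(p₁·p₂) ≈ 0.304 rad (17.4°).
Interpolate at f = 0.55 with slerp weights a = sin((1−f)δ)/sin δ ≈ 0.456, b = sin(fδ)/sin δ ≈ 0.556.
p = a·p₁ + b·p₂ ≈ (0.413, 0.825, 0.387); φ = arcsin(p_z) ≈ 22.75°, λ = atan2(p_y, p_x) ≈ 63.41°.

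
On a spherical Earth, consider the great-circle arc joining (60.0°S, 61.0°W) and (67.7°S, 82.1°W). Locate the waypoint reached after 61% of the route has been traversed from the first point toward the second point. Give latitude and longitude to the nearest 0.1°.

≈ (65.1°S, 72.5°W)

Convert each endpoint to a unit vector on the sphere (x = cos φ cos λ, y = cos φ sin λ, z = sin φ).
The central angle between the endpoints is δ = arccos(p₁·p₂) ≈ 0.209 rad (12.0°).
Interpolate at f = 0.61 with slerp weights a = sin((1−f)δ)/sin δ ≈ 0.392, b = sin(fδ)/sin δ ≈ 0.613.
p = a·p₁ + b·p₂ ≈ (0.127, -0.402, -0.907); φ = arcsin(p_z) ≈ -65.07°, λ = atan2(p_y, p_x) ≈ -72.45°.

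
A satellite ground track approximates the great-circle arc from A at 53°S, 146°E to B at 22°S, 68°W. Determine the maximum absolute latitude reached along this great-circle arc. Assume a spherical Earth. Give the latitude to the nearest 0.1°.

≈ 71.6°S

The great circle lies in the plane with unit normal n̂ = (p₁ × p₂)/|p₁ × p₂|.
Here n̂_z ≈ +0.316; the vertex latitude is φ_max = arccos|n̂_z| ≈ 71.6°.
Check via Clairaut: cos φ_max = |cos φ₁| · sin C = cos(53.0°)·sin(148.3°) ≈ 0.316, again giving ≈ 71.6°.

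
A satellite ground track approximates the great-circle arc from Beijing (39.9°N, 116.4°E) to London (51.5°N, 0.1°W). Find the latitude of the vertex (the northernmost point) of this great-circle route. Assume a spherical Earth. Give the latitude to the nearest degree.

The great circle lies in the plane with unit normal n̂ = (p₁ × p₂)/|p₁ × p₂|.
Here n̂_z ≈ -0.446; the vertex latitude is φ_max = arccos|n̂_z| ≈ 63.5°.

≈ 63°N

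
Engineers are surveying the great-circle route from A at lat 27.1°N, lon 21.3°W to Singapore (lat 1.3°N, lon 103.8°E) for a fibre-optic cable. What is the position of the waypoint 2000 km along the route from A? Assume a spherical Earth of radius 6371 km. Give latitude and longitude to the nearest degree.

≈ lat 32°N, lon 1°W

The haversine formula gives a central angle δ ≈ 2.096 rad (120.1°) between the endpoints. The total great-circle distance is δ·R ≈ 2.096 × 6371 ≈ 13354 km, so the target fraction is f = 2000/13354 ≈ 0.150.
Interpolate at f ≈ 0.150 with slerp weights a = sin((1−f)δ)/sin δ ≈ 1.130, b = sin(fδ)/sin δ ≈ 0.357.
p = a·p₁ + b·p₂ ≈ (0.852, -0.019, 0.523); φ = arcsin(p_z) ≈ 31.53°, λ = atan2(p_y, p_x) ≈ -1.27°.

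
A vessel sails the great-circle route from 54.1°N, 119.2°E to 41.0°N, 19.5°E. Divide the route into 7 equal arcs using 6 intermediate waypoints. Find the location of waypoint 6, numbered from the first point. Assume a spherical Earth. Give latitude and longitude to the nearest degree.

Convert each endpoint to a unit vector on the sphere (x = cos φ cos λ, y = cos φ sin λ, z = sin φ).
The central angle between the endpoints is δ = arccos(p₁·p₂) ≈ 1.096 rad (62.8°).
Interpolate at f = 6/7 with slerp weights a = sin((1−f)δ)/sin δ ≈ 0.175, b = sin(fδ)/sin δ ≈ 0.908.
p = a·p₁ + b·p₂ ≈ (0.596, 0.318, 0.738); φ = arcsin(p_z) ≈ 47.52°, λ = atan2(p_y, p_x) ≈ 28.13°.

≈ 48°N, 28°E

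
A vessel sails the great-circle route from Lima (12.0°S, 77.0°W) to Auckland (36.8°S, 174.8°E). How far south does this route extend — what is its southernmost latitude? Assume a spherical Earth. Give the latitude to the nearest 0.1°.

≈ 41.5°S

The great circle lies in the plane with unit normal n̂ = (p₁ × p₂)/|p₁ × p₂|.
Here n̂_z ≈ -0.749; the vertex latitude is φ_max = arccos|n̂_z| ≈ 41.5°.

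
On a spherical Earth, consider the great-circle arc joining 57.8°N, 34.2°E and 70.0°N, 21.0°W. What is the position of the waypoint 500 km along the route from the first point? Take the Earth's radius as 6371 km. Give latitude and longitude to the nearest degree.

Convert each endpoint to a unit vector on the sphere (x = cos φ cos λ, y = cos φ sin λ, z = sin φ).
The central angle between the endpoints is δ = arccos(p₁·p₂) ≈ 0.453 rad (25.9°). The total great-circle distance is δ·R ≈ 0.453 × 6371 ≈ 2886 km, so the target fraction is f = 500/2886 ≈ 0.173.
Interpolate at f ≈ 0.173 with slerp weights a = sin((1−f)δ)/sin δ ≈ 0.836, b = sin(fδ)/sin δ ≈ 0.179.
p = a·p₁ + b·p₂ ≈ (0.426, 0.228, 0.876); φ = arcsin(p_z) ≈ 61.12°, λ = atan2(p_y, p_x) ≈ 28.22°.

≈ 61°N, 28°E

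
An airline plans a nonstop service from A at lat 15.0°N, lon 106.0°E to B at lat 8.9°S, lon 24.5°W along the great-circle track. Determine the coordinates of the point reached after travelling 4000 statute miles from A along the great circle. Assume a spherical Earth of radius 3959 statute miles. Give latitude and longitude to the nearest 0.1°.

From cos δ = sin φ₁ sin φ₂ + cos φ₁ cos φ₂ cos Δλ, the central angle is δ ≈ 2.291 rad (131.3°). The total great-circle distance is δ·R ≈ 2.291 × 3959 ≈ 9071 mi, so the target fraction is f = 4000/9071 ≈ 0.441.
Interpolate at f ≈ 0.441 with slerp weights a = sin((1−f)δ)/sin δ ≈ 1.275, b = sin(fδ)/sin δ ≈ 1.127.
p = a·p₁ + b·p₂ ≈ (0.674, 0.722, 0.156); φ = arcsin(p_z) ≈ 8.96°, λ = atan2(p_y, p_x) ≈ 46.99°.

≈ lat 9.0°N, lon 47.0°E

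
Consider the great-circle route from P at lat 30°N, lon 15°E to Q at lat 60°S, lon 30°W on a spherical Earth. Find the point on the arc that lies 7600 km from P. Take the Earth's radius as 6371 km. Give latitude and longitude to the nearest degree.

Write both endpoints as unit vectors p₁, p₂ with components (cos φ cos λ, cos φ sin λ, sin φ).
The central angle between the endpoints is δ = arccos(p₁·p₂) ≈ 1.698 rad (97.3°). The total great-circle distance is δ·R ≈ 1.698 × 6371 ≈ 10818 km, so the target fraction is f = 7600/10818 ≈ 0.703.
Interpolate at f ≈ 0.703 with slerp weights a = sin((1−f)δ)/sin δ ≈ 0.488, b = sin(fδ)/sin δ ≈ 0.937.
p = a·p₁ + b·p₂ ≈ (0.814, -0.125, -0.568); φ = arcsin(p_z) ≈ -34.58°, λ = atan2(p_y, p_x) ≈ -8.73°.

≈ lat 35°S, lon 9°W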